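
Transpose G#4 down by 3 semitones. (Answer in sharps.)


Solution.
G#4: chromatic position 8 in octave 4 → absolute = 4×12 + 8 = 56
Transpose down 3: 56 - 3 = 53
53 = 4×12 + 5 → F in octave 4
Result = F4


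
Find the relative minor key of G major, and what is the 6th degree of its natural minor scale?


Let's work it out.
The relative minor shares the major's key signature and starts on its 6th degree
6th degree = a major 6th above the tonic; a major 6th above G is E
→ relative minor of G major is E minor
E natural minor scale: E F# G A B C D
= E minor; 6th degree = C


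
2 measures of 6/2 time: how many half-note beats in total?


Reasoning:
Time signature 6/2: the bottom number 2 means the half note gets one count
The top number 6 means 6 half-note beats per measure
Total = 6 × 2 measures
= 12 half-note beats


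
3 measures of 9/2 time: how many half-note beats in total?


Step by step:
Time signature 9/2: the bottom number 2 means the half note gets one count
The top number 9 means 9 half-note beats per measure
Total = 9 × 3 measures
= 27 half-note beats


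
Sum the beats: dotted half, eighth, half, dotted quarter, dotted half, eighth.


Beat values:
  dotted half = 3 beats
  eighth = 0.5 beats
  half = 2 beats
  dotted quarter = 1.5 beats
  dotted half = 3 beats
  eighth = 0.5 beats
Sum = 3 + 0.5 + 2 + 1.5 + 3 + 0.5
= 10.5 beats


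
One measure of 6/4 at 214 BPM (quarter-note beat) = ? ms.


Quarter-note beat duration = 60000 / 214 ms
Beats per measure (6/4) = 6
One measure = 6 × 60000 / 214 = 360000 / 214 ms
= 1682.2 ms


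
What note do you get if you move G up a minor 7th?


Let's work it out.
minor 7th: 7 letter names, 10 semitones
Letter: G + 6 → F
Pitch: G + 10 semitones, spelled as an F → F
= F


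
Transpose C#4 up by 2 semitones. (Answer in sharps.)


Reasoning:
C#4: chromatic position 1 in octave 4 → absolute = 4×12 + 1 = 49
Transpose up 2: 49 + 2 = 51
51 = 4×12 + 3 → D# in octave 4
Result = D#4


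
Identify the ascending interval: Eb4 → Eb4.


Let's work it out.
Letter names: E → E spans 1 letter name → a unison
Semitones: Eb4 → Eb4 = 0 half-steps
A unison of 0 semitones is a perfect unison
= perfect unison


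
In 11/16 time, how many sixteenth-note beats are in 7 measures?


Solution.
Time signature 11/16: the bottom number 16 means the sixteenth note gets one count
The top number 11 means 11 sixteenth-note beats per measure
Total = 11 × 7 measures
= 77 sixteenth-note beats


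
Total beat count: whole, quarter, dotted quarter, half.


Solution.
Beat values:
  whole = 4 beats
  quarter = 1 beat
  dotted quarter = 1.5 beats
  half = 2 beats
Sum = 4 + 1 + 1.5 + 2
= 8.5 beats


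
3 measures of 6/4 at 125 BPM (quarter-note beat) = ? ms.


Quarter-note beat duration = 60000 / 125 ms
Beats per measure (6/4) = 6
One measure = 6 × 60000 / 125 = 360000 / 125 ms
3 measures = 3 × 360000 / 125 = 1080000 / 125
= 8640.0 ms


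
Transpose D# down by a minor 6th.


Working:
minor 6th: 6 letter names, 8 semitones
Letter: D - 5 → F
Pitch: D# - 8 semitones, spelled as an F → F##
= F##


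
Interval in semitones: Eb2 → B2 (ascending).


Reasoning:
Absolute semitone position = octave×12 + chromatic position
Eb2: 2×12 + 3 = 27
B2: 2×12 + 11 = 35
Difference = 35 - 27 = 8
= 8 semitones


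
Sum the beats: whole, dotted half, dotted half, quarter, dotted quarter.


Solution.
Beat values:
  whole = 4 beats
  dotted half = 3 beats
  dotted half = 3 beats
  quarter = 1 beat
  dotted quarter = 1.5 beats
Sum = 4 + 3 + 3 + 1 + 1.5
= 12.5 beats


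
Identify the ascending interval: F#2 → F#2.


Working:
Letter names: F → F spans 1 letter name → a unison
Semitones: F#2 → F#2 = 0 half-steps
A unison of 0 semitones is a perfect unison
= perfect unison


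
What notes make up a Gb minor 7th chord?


Step by step:
Minor 7th chord = root + minor 3rd + perfect 5th + minor 7th
Seventh chords stack in thirds, so the letter names are G-B-D-F
Root: Gb
Minor 3rd above Gb: Bbb
Perfect 5th above Gb: Db
Minor 7th above Gb: Fb
Chord = Gb Bbb Db Fb


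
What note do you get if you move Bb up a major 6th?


Solution.
major 6th: 6 letter names, 9 semitones
Letter: B + 5 → G
Pitch: Bb + 9 semitones, spelled as a G → G
= G


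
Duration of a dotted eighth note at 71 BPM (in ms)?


Working:
One quarter-note beat = 60000 / BPM = 60000 / 71 ms
Dotted eighth note = 3/4 × quarter note
Duration = 3/4 × 60000 / 71 = 45000 / 71
= 633.8 ms


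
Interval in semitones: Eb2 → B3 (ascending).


Solution.
Absolute semitone position = octave×12 + chromatic position
Eb2: 2×12 + 3 = 27
B3: 3×12 + 11 = 47
Difference = 47 - 27 = 20
= 20 semitones


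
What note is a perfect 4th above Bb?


Reasoning:
A 4th spans 4 letter names, so from B we land on E
A perfect 4th = 5 semitones above Bb
Spell E at that pitch: Eb
= Eb


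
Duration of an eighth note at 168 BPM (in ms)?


Step by step:
One quarter-note beat = 60000 / BPM = 60000 / 168 ms
Eighth note = 1/2 × quarter note
Duration = 1/2 × 60000 / 168 = 30000 / 168
= 178.6 ms


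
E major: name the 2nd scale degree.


Working:
Major scale pattern: W-W-H-W-W-W-H (2-2-1-2-2-2-1 semitones)
Starting from E:
  E + 2 semitones → F#
  F# + 2 semitones → G#
  G# + 1 semitone → A
  A + 2 semitones → B
  B + 2 semitones → C#
  C# + 2 semitones → D#
  D# + 1 semitone → E
Scale: E F# G# A B C# D#
Degree 2 = F#


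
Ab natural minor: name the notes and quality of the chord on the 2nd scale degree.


Let's work it out.
Ab natural minor scale: Ab Bb Cb Db Eb Fb Gb
Diatonic triad on degree 2 stacks scale notes 2, 4, 6: Bb Db Fb
Bb→Db = 3 semitones; Bb→Fb = 6 semitones → diminished triad
= Bb Db Fb (diminished)


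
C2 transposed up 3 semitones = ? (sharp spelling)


Let's work it out.
C2: chromatic position 0 in octave 2 → absolute = 2×12 + 0 = 24
Transpose up 3: 24 + 3 = 27
27 = 2×12 + 3 → D# in octave 2
Result = D#2


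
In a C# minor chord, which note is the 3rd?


Let's work it out.
Minor triad = root + minor 3rd (3 semitones) + perfect 5th (7 semitones)
A triad on C# stacks thirds, so the chord tones use letter names C-E-G
Root: C#
Minor 3rd above C#: E
Perfect 5th above C#: G#
The 3rd = E


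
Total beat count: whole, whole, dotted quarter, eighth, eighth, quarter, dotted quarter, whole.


Beat values:
  whole = 4 beats
  whole = 4 beats
  dotted quarter = 1.5 beats
  eighth = 0.5 beats
  eighth = 0.5 beats
  quarter = 1 beat
  dotted quarter = 1.5 beats
  whole = 4 beats
Sum = 4 + 4 + 1.5 + 0.5 + 0.5 + 1 + 1.5 + 4
= 17 beats


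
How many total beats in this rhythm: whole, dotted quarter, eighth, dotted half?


Step by step:
Beat values:
  whole = 4 beats
  dotted quarter = 1.5 beats
  eighth = 0.5 beats
  dotted half = 3 beats
Sum = 4 + 1.5 + 0.5 + 3
= 9 beats


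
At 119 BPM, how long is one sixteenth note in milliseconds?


Working:
One quarter-note beat = 60000 / BPM = 60000 / 119 ms
Sixteenth note = 1/4 × quarter note
Duration = 1/4 × 60000 / 119 = 15000 / 119
= 126.1 ms


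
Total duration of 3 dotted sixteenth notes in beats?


Solution.
Base sixteenth note = 1/4 beats
Dot 1 adds half the previous value: +1/8
One dotted sixteenth = 1/4 + 1/8 = 3/8
3 of them = 3 × 3/8 = 9/8
= 9/8 beats


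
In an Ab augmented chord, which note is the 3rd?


Reasoning:
Augmented triad = root + major 3rd (4 semitones) + augmented 5th (8 semitones)
A triad on Ab stacks thirds, so the chord tones use letter names A-C-E
Root: Ab
Major 3rd above Ab: C
Augmented 5th above Ab: E
The 3rd = C


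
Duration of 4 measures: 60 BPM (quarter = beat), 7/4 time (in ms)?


Quarter-note beat duration = 60000 / 60 ms
Beats per measure (7/4) = 7
One measure = 7 × 60000 / 60 = 420000 / 60 ms
4 measures = 4 × 420000 / 60 = 1680000 / 60
= 28000.0 ms


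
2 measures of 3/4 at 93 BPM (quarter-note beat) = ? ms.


Reasoning:
Quarter-note beat duration = 60000 / 93 ms
Beats per measure (3/4) = 3
One measure = 3 × 60000 / 93 = 180000 / 93 ms
2 measures = 2 × 180000 / 93 = 360000 / 93
= 3871.0 ms


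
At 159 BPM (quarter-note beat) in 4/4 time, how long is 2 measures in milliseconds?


Let's work it out.
Quarter-note beat duration = 60000 / 159 ms
Beats per measure (4/4) = 4
One measure = 4 × 60000 / 159 = 240000 / 159 ms
2 measures = 2 × 240000 / 159 = 480000 / 159
= 3018.9 ms


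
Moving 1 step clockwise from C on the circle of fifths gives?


Working:
Each clockwise step on the circle of fifths moves up a perfect 5th
From C: C → G
= G


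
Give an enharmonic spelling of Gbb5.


Enharmonic notes sound the same pitch but are spelled with different letter names
Gbb and F name the same pitch class
= F5


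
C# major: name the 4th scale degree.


Let's work it out.
Major scale pattern: W-W-H-W-W-W-H (2-2-1-2-2-2-1 semitones)
Starting from C#:
  C# + 2 semitones → D#
  D# + 2 semitones → E#
  E# + 1 semitone → F#
  F# + 2 semitones → G#
  G# + 2 semitones → A#
  A# + 2 semitones → B#
  B# + 1 semitone → C#
Scale: C# D# E# F# G# A# B#
Degree 4 = F#


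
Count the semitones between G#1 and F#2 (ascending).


Absolute semitone position = octave×12 + chromatic position
G#1: 1×12 + 8 = 20
F#2: 2×12 + 6 = 30
Difference = 30 - 20 = 10
= 10 semitones


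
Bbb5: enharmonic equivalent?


Reasoning:
Enharmonic notes sound the same pitch but are spelled with different letter names
Bbb and A name the same pitch class
= A5


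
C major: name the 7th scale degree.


Let's work it out.
Major scale pattern: W-W-H-W-W-W-H (2-2-1-2-2-2-1 semitones)
Starting from C:
  C + 2 semitones → D
  D + 2 semitones → E
  E + 1 semitone → F
  F + 2 semitones → G
  G + 2 semitones → A
  A + 2 semitones → B
  B + 1 semitone → C
Scale: C D E F G A B
Degree 7 = B


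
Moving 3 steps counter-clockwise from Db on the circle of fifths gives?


Each counter-clockwise step moves down a perfect 5th (= up a perfect 4th)
From Db: Db → F#/Gb → B → E
= E


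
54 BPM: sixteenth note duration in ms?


One quarter-note beat = 60000 / BPM = 60000 / 54 ms
Sixteenth note = 1/4 × quarter note
Duration = 1/4 × 60000 / 54 = 15000 / 54
= 277.8 ms


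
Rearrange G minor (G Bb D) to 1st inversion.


Let's work it out.
Root position: G Bb D
1st inversion: move root up an octave
Bass note: Bb
Notes (bottom to top) = Bb D G


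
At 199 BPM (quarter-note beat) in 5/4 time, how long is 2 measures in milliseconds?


Step by step:
Quarter-note beat duration = 60000 / 199 ms
Beats per measure (5/4) = 5
One measure = 5 × 60000 / 199 = 300000 / 199 ms
2 measures = 2 × 300000 / 199 = 600000 / 199
= 3015.1 ms


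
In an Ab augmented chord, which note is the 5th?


Let's work it out.
Augmented triad = root + major 3rd (4 semitones) + augmented 5th (8 semitones)
A triad on Ab stacks thirds, so the chord tones use letter names A-C-E
Root: Ab
Major 3rd above Ab: C
Augmented 5th above Ab: E
The 5th = E


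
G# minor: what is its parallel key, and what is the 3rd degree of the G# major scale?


Parallel keys share the same tonic but differ in mode
G# minor → parallel is G# major
G# major scale: G# A# B# C# D# E# F##
= G# major; 3rd degree = B#


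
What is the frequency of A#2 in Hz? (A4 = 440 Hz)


f = 440 × 2^(n/12) where n = semitones from A4
A#2: -23 semitones from A4
f = 440 × 2^(-23/12)
f = 116.54 Hz


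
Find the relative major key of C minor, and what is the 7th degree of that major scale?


Let's work it out.
The relative major shares the key signature and is a minor 3rd above the minor tonic
A minor 3rd above C is Eb
→ relative major of C minor is Eb major
Eb major scale: Eb F G Ab Bb C D
= Eb major; 7th degree = D


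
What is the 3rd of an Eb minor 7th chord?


Step by step:
Minor 7th chord = root + minor 3rd + perfect 5th + minor 7th
Seventh chords stack in thirds, so the letter names are E-G-B-D
Root: Eb
Minor 3rd above Eb: Gb
Perfect 5th above Eb: Bb
Minor 7th above Eb: Db
The 3rd = Gb


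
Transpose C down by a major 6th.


Solution.
major 6th: 6 letter names, 9 semitones
Letter: C - 5 → E
Pitch: C - 9 semitones, spelled as an E → Eb
= Eb


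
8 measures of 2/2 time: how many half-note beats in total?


Let's work it out.
Time signature 2/2: the bottom number 2 means the half note gets one count
The top number 2 means 2 half-note beats per measure
Total = 2 × 8 measures
= 16 half-note beats


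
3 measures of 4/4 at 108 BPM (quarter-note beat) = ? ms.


Solution.
Quarter-note beat duration = 60000 / 108 ms
Beats per measure (4/4) = 4
One measure = 4 × 60000 / 108 = 240000 / 108 ms
3 measures = 3 × 240000 / 108 = 720000 / 108
= 6666.7 ms


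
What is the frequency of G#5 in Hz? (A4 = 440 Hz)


Let's work it out.
f = 440 × 2^(n/12) where n = semitones from A4
G#5: 11 semitones from A4
f = 440 × 2^(11/12)
f = 830.61 Hz


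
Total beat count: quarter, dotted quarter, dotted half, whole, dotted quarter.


Solution.
Beat values:
  quarter = 1 beat
  dotted quarter = 1.5 beats
  dotted half = 3 beats
  whole = 4 beats
  dotted quarter = 1.5 beats
Sum = 1 + 1.5 + 3 + 4 + 1.5
= 11 beats


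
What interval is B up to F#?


Reasoning:
Letter names: B → F spans 5 letter names → a 5th
Semitones: B → F# = 7 half-steps
A 5th of 7 semitones is a perfect 5th
= perfect 5th


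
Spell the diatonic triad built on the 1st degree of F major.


F major scale: F G A Bb C D E
Diatonic triad on degree 1 stacks scale notes 1, 3, 5: F A C
F→A = 4 semitones; F→C = 7 semitones → major triad
= F A C (major)


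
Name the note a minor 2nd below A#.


Step by step:
A 2nd spans 2 letter names, so from A we land on G
A minor 2nd = 1 semitone below A#
Spell G at that pitch: G##
= G##


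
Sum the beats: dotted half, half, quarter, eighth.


Beat values:
  dotted half = 3 beats
  half = 2 beats
  quarter = 1 beat
  eighth = 0.5 beats
Sum = 3 + 2 + 1 + 0.5
= 6.5 beats


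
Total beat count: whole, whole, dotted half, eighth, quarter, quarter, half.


Solution.
Beat values:
  whole = 4 beats
  whole = 4 beats
  dotted half = 3 beats
  eighth = 0.5 beats
  quarter = 1 beat
  quarter = 1 beat
  half = 2 beats
Sum = 4 + 4 + 3 + 0.5 + 1 + 1 + 2
= 15.5 beats


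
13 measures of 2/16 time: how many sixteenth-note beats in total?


Solution.
Time signature 2/16: the bottom number 16 means the sixteenth note gets one count
The top number 2 means 2 sixteenth-note beats per measure
Total = 2 × 13 measures
= 26 sixteenth-note beats


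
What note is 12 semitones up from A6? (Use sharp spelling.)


Step by step:
A6: chromatic position 9 in octave 6 → absolute = 6×12 + 9 = 81
Transpose up 12: 81 + 12 = 93
93 = 7×12 + 9 → A in octave 7
Result = A7


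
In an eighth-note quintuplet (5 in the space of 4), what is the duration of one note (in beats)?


Solution.
Quintuplet: 5 notes occupy the space of 4 eighth notes
Space = 4 × 1/2 = 2 beats
Each quintuplet note = 2 / 5 = 2/5 beats
= 2/5 beats


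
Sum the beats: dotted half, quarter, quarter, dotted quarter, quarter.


Step by step:
Beat values:
  dotted half = 3 beats
  quarter = 1 beat
  quarter = 1 beat
  dotted quarter = 1.5 beats
  quarter = 1 beat
Sum = 3 + 1 + 1 + 1.5 + 1
= 7.5 beats


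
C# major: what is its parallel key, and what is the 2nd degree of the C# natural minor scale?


Parallel keys share the same tonic but differ in mode
C# major → parallel is C# minor
C# natural minor scale: C# D# E F# G# A B
= C# minor; 2nd degree = D#


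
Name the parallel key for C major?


Solution.
Parallel keys share the same tonic but differ in mode
C major → parallel is C minor
= C minor


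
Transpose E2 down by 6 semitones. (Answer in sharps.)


Step by step:
E2: chromatic position 4 in octave 2 → absolute = 2×12 + 4 = 28
Transpose down 6: 28 - 6 = 22
22 = 1×12 + 10 → A# in octave 1
Result = A#1


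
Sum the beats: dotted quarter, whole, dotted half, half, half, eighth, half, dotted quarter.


Beat values:
  dotted quarter = 1.5 beats
  whole = 4 beats
  dotted half = 3 beats
  half = 2 beats
  half = 2 beats
  eighth = 0.5 beats
  half = 2 beats
  dotted quarter = 1.5 beats
Sum = 1.5 + 4 + 3 + 2 + 2 + 0.5 + 2 + 1.5
= 16.5 beats


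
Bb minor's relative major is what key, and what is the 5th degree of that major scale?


Let's work it out.
The relative major shares the key signature and is a minor 3rd above the minor tonic
A minor 3rd above Bb is Db
→ relative major of Bb minor is Db major
Db major scale: Db Eb F Gb Ab Bb C
= Db major; 5th degree = Ab


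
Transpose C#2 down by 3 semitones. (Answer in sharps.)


Step by step:
C#2: chromatic position 1 in octave 2 → absolute = 2×12 + 1 = 25
Transpose down 3: 25 - 3 = 22
22 = 1×12 + 10 → A# in octave 1
Result = A#1


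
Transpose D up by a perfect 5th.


Let's work it out.
perfect 5th: 5 letter names, 7 semitones
Letter: D + 4 → A
Pitch: D + 7 semitones, spelled as an A → A
= A


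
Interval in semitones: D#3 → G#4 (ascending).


Absolute semitone position = octave×12 + chromatic position
D#3: 3×12 + 3 = 39
G#4: 4×12 + 8 = 56
Difference = 56 - 39 = 17
= 17 semitones


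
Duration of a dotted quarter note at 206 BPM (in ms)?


Working:
One quarter-note beat = 60000 / BPM = 60000 / 206 ms
Dotted quarter note = 3/2 × quarter note
Duration = 3/2 × 60000 / 206 = 90000 / 206
= 436.9 ms


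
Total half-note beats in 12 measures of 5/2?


Working:
Time signature 5/2: the bottom number 2 means the half note gets one count
The top number 5 means 5 half-note beats per measure
Total = 5 × 12 measures
= 60 half-note beats


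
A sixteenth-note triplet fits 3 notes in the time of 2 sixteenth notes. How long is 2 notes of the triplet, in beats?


Let's work it out.
Triplet: 3 notes occupy the space of 2 sixteenth notes
Space = 2 × 1/4 = 1/2 beats
Each triplet note = 1/2 / 3 = 1/6 beats
2 notes = 2 × 1/6 = 1/3
= 1/3 beats


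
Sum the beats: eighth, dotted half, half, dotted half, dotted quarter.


Let's work it out.
Beat values:
  eighth = 0.5 beats
  dotted half = 3 beats
  half = 2 beats
  dotted half = 3 beats
  dotted quarter = 1.5 beats
Sum = 0.5 + 3 + 2 + 3 + 1.5
= 10 beats


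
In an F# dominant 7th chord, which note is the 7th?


Let's work it out.
Dominant 7th chord = root + major 3rd + perfect 5th + minor 7th
Seventh chords stack in thirds, so the letter names are F-A-C-E
Root: F#
Major 3rd above F#: A#
Perfect 5th above F#: C#
Minor 7th above F#: E
The 7th = E


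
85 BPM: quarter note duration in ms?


Reasoning:
One quarter-note beat = 60000 / BPM = 60000 / 85 ms
Duration = 60000 / 85
= 705.9 ms


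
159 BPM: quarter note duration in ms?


One quarter-note beat = 60000 / BPM = 60000 / 159 ms
Duration = 60000 / 159
= 377.4 ms


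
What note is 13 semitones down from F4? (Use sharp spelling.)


Reasoning:
F4: chromatic position 5 in octave 4 → absolute = 4×12 + 5 = 53
Transpose down 13: 53 - 13 = 40
40 = 3×12 + 4 → E in octave 3
Result = E3


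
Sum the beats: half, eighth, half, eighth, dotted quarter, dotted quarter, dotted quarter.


Reasoning:
Beat values:
  half = 2 beats
  eighth = 0.5 beats
  half = 2 beats
  eighth = 0.5 beats
  dotted quarter = 1.5 beats
  dotted quarter = 1.5 beats
  dotted quarter = 1.5 beats
Sum = 2 + 0.5 + 2 + 0.5 + 1.5 + 1.5 + 1.5
= 9.5 beats


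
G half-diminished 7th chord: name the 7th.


Working:
Half-diminished 7th chord = root + minor 3rd + diminished 5th + minor 7th
Seventh chords stack in thirds, so the letter names are G-B-D-F
Root: G
Minor 3rd above G: Bb
Diminished 5th above G: Db
Minor 7th above G: F
The 7th = F


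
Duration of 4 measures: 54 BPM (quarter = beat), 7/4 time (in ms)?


Working:
Quarter-note beat duration = 60000 / 54 ms
Beats per measure (7/4) = 7
One measure = 7 × 60000 / 54 = 420000 / 54 ms
4 measures = 4 × 420000 / 54 = 1680000 / 54
= 31111.1 ms


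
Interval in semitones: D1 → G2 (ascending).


Working:
Absolute semitone position = octave×12 + chromatic position
D1: 1×12 + 2 = 14
G2: 2×12 + 7 = 31
Difference = 31 - 14 = 17
= 17 semitones


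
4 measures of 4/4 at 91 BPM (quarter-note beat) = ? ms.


Reasoning:
Quarter-note beat duration = 60000 / 91 ms
Beats per measure (4/4) = 4
One measure = 4 × 60000 / 91 = 240000 / 91 ms
4 measures = 4 × 240000 / 91 = 960000 / 91
= 10549.5 ms


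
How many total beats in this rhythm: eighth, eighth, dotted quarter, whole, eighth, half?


Beat values:
  eighth = 0.5 beats
  eighth = 0.5 beats
  dotted quarter = 1.5 beats
  whole = 4 beats
  eighth = 0.5 beats
  half = 2 beats
Sum = 0.5 + 0.5 + 1.5 + 4 + 0.5 + 2
= 9 beats


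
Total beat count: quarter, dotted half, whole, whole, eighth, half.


Let's work it out.
Beat values:
  quarter = 1 beat
  dotted half = 3 beats
  whole = 4 beats
  whole = 4 beats
  eighth = 0.5 beats
  half = 2 beats
Sum = 1 + 3 + 4 + 4 + 0.5 + 2
= 14.5 beats


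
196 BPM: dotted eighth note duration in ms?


Solution.
One quarter-note beat = 60000 / BPM = 60000 / 196 ms
Dotted eighth note = 3/4 × quarter note
Duration = 3/4 × 60000 / 196 = 45000 / 196
= 229.6 ms


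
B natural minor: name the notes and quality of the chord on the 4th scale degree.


B natural minor scale: B C# D E F# G A
Diatonic triad on degree 4 stacks scale notes 4, 6, 1: E G B
E→G = 3 semitones; E→B = 7 semitones → minor triad
= E G B (minor)


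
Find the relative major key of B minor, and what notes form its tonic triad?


Step by step:
The relative major shares the key signature and is a minor 3rd above the minor tonic
A minor 3rd above B is D
→ relative major of B minor is D major
Tonic triad of D major = root + major 3rd + perfect 5th = D F# A
= D major; triad = D F# A


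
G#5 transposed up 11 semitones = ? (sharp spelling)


Reasoning:
G#5: chromatic position 8 in octave 5 → absolute = 5×12 + 8 = 68
Transpose up 11: 68 + 11 = 79
79 = 6×12 + 7 → G in octave 6
Result = G6


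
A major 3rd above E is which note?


A 3rd spans 3 letter names, so from E we land on G
A major 3rd = 4 semitones above E
Spell G at that pitch: G#
= G#


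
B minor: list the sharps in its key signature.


Let's work it out.
Sharp minor keys follow the circle of fifths: A(0), E(1), B(2), F#(3), C#(4), G#(5), D#(6), A#(7)
B minor has 2 sharps
Order of sharps: F# C# G# D# A# E# B# → first 2: F#, C#
= F#, C#


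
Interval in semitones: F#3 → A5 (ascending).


Solution.
Absolute semitone position = octave×12 + chromatic position
F#3: 3×12 + 6 = 42
A5: 5×12 + 9 = 69
Difference = 69 - 42 = 27
= 27 semitones


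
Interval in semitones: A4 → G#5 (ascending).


Solution.
Absolute semitone position = octave×12 + chromatic position
A4: 4×12 + 9 = 57
G#5: 5×12 + 8 = 68
Difference = 68 - 57 = 11
= 11 semitones


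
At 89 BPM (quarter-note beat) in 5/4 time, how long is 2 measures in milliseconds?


Step by step:
Quarter-note beat duration = 60000 / 89 ms
Beats per measure (5/4) = 5
One measure = 5 × 60000 / 89 = 300000 / 89 ms
2 measures = 2 × 300000 / 89 = 600000 / 89
= 6741.6 ms


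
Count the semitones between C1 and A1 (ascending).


Step by step:
Absolute semitone position = octave×12 + chromatic position
C1: 1×12 + 0 = 12
A1: 1×12 + 9 = 21
Difference = 21 - 12 = 9
= 9 semitones


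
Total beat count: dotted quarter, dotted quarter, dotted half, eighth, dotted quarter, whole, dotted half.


Let's work it out.
Beat values:
  dotted quarter = 1.5 beats
  dotted quarter = 1.5 beats
  dotted half = 3 beats
  eighth = 0.5 beats
  dotted quarter = 1.5 beats
  whole = 4 beats
  dotted half = 3 beats
Sum = 1.5 + 1.5 + 3 + 0.5 + 1.5 + 4 + 3
= 15 beats


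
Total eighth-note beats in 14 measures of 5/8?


Time signature 5/8: the bottom number 8 means the eighth note gets one count
The top number 5 means 5 eighth-note beats per measure
Total = 5 × 14 measures
= 70 eighth-note beats


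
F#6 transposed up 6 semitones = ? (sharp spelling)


Reasoning:
F#6: chromatic position 6 in octave 6 → absolute = 6×12 + 6 = 78
Transpose up 6: 78 + 6 = 84
84 = 7×12 + 0 → C in octave 7
Result = C7


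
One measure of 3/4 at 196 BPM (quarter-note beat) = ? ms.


Step by step:
Quarter-note beat duration = 60000 / 196 ms
Beats per measure (3/4) = 3
One measure = 3 × 60000 / 196 = 180000 / 196 ms
= 918.4 ms


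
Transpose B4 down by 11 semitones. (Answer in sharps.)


Working:
B4: chromatic position 11 in octave 4 → absolute = 4×12 + 11 = 59
Transpose down 11: 59 - 11 = 48
48 = 4×12 + 0 → C in octave 4
Result = C4


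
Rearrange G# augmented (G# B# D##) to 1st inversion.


Solution.
Root position: G# B# D##
1st inversion: move root up an octave
Bass note: B#
Notes (bottom to top) = B# D## G#


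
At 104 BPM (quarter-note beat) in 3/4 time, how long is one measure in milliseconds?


Solution.
Quarter-note beat duration = 60000 / 104 ms
Beats per measure (3/4) = 3
One measure = 3 × 60000 / 104 = 180000 / 104 ms
= 1730.8 ms


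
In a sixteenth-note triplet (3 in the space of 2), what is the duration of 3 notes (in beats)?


Triplet: 3 notes occupy the space of 2 sixteenth notes
Space = 2 × 1/4 = 1/2 beats
Each triplet note = 1/2 / 3 = 1/6 beats
3 notes = 3 × 1/6 = 1/2
= 1/2 beats


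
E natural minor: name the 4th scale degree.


Natural minor scale pattern: W-H-W-W-H-W-W (2-1-2-2-1-2-2 semitones)
Starting from E:
  E + 2 semitones → F#
  F# + 1 semitone → G
  G + 2 semitones → A
  A + 2 semitones → B
  B + 1 semitone → C
  C + 2 semitones → D
  D + 2 semitones → E
Scale: E F# G A B C D
Degree 4 = A


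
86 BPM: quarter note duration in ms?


One quarter-note beat = 60000 / BPM = 60000 / 86 ms
Duration = 60000 / 86
= 697.7 ms


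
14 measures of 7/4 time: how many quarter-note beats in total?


Reasoning:
Time signature 7/4: the bottom number 4 means the quarter note gets one count
The top number 7 means 7 quarter-note beats per measure
Total = 7 × 14 measures
= 98 quarter-note beats


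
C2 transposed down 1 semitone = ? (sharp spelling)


Reasoning:
C2: chromatic position 0 in octave 2 → absolute = 2×12 + 0 = 24
Transpose down 1: 24 - 1 = 23
23 = 1×12 + 11 → B in octave 1
Result = B1


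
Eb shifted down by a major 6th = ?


major 6th: 6 letter names, 9 semitones
Letter: E - 5 → G
Pitch: Eb - 9 semitones, spelled as a G → Gb
= Gb


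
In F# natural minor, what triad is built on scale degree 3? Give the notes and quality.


Solution.
F# natural minor scale: F# G# A B C# D E
Diatonic triad on degree 3 stacks scale notes 3, 5, 7: A C# E
A→C# = 4 semitones; A→E = 7 semitones → major triad
= A C# E (major)


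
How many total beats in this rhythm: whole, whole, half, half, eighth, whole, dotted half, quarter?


Working:
Beat values:
  whole = 4 beats
  whole = 4 beats
  half = 2 beats
  half = 2 beats
  eighth = 0.5 beats
  whole = 4 beats
  dotted half = 3 beats
  quarter = 1 beat
Sum = 4 + 4 + 2 + 2 + 0.5 + 4 + 3 + 1
= 20.5 beats


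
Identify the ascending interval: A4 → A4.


Letter names: A → A spans 1 letter name → a unison
Semitones: A4 → A4 = 0 half-steps
A unison of 0 semitones is a perfect unison
= perfect unison


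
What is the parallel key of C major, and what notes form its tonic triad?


Solution.
Parallel keys share the same tonic but differ in mode
C major → parallel is C minor
Tonic triad of C minor = C Eb G
= C minor; triad = C Eb G


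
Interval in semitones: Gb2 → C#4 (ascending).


Reasoning:
Absolute semitone position = octave×12 + chromatic position
Gb2: 2×12 + 6 = 30
C#4: 4×12 + 1 = 49
Difference = 49 - 30 = 19
= 19 semitones


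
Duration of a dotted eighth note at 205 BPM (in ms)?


One quarter-note beat = 60000 / BPM = 60000 / 205 ms
Dotted eighth note = 3/4 × quarter note
Duration = 3/4 × 60000 / 205 = 45000 / 205
= 219.5 ms


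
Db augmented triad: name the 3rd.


Solution.
Augmented triad = root + major 3rd (4 semitones) + augmented 5th (8 semitones)
A triad on Db stacks thirds, so the chord tones use letter names D-F-A
Root: Db
Major 3rd above Db: F
Augmented 5th above Db: A
The 3rd = F


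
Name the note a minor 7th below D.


Let's work it out.
A 7th spans 7 letter names, so from D we land on E
A minor 7th = 10 semitones below D
Spell E at that pitch: E
= E


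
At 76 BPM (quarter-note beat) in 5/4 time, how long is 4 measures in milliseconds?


Quarter-note beat duration = 60000 / 76 ms
Beats per measure (5/4) = 5
One measure = 5 × 60000 / 76 = 300000 / 76 ms
4 measures = 4 × 300000 / 76 = 1200000 / 76
= 15789.5 ms


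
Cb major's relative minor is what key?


Reasoning:
The relative minor shares the major's key signature and starts on its 6th degree
6th degree = a major 6th above the tonic; a major 6th above Cb is Ab
→ relative minor of Cb major is Ab minor
= Ab minor


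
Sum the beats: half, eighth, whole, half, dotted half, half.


Beat values:
  half = 2 beats
  eighth = 0.5 beats
  whole = 4 beats
  half = 2 beats
  dotted half = 3 beats
  half = 2 beats
Sum = 2 + 0.5 + 4 + 2 + 3 + 2
= 13.5 beats


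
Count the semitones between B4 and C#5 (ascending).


Absolute semitone position = octave×12 + chromatic position
B4: 4×12 + 11 = 59
C#5: 5×12 + 1 = 61
Difference = 61 - 59 = 2
= 2 semitones


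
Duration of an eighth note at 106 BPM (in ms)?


Solution.
One quarter-note beat = 60000 / BPM = 60000 / 106 ms
Eighth note = 1/2 × quarter note
Duration = 1/2 × 60000 / 106 = 30000 / 106
= 283.0 ms


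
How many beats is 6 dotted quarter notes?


Base quarter note = 1 beat
Dot 1 adds half the previous value: +1/2
One dotted quarter = 1 + 1/2 = 3/2
6 of them = 6 × 3/2 = 9
= 9 beats


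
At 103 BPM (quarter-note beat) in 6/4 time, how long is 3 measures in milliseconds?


Step by step:
Quarter-note beat duration = 60000 / 103 ms
Beats per measure (6/4) = 6
One measure = 6 × 60000 / 103 = 360000 / 103 ms
3 measures = 3 × 360000 / 103 = 1080000 / 103
= 10485.4 ms


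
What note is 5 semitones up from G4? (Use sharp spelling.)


Reasoning:
G4: chromatic position 7 in octave 4 → absolute = 4×12 + 7 = 55
Transpose up 5: 55 + 5 = 60
60 = 5×12 + 0 → C in octave 5
Result = C5


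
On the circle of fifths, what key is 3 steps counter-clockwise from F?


Each counter-clockwise step moves down a perfect 5th (= up a perfect 4th)
From F: F → Bb → Eb → Ab
= Ab


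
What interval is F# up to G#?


Working:
Letter names: F → G spans 2 letter names → a 2nd
Semitones: F# → G# = 2 half-steps
A 2nd of 2 semitones is a major 2nd
= major 2nd


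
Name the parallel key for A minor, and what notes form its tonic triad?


Solution.
Parallel keys share the same tonic but differ in mode
A minor → parallel is A major
Tonic triad of A major = A C# E
= A major; triad = A C# E


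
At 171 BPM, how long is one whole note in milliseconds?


Step by step:
One quarter-note beat = 60000 / BPM = 60000 / 171 ms
Whole note = 4 × quarter note
Duration = 4 × 60000 / 171 = 240000 / 171
= 1403.5 ms


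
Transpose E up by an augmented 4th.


Let's work it out.
augmented 4th: 4 letter names, 6 semitones
Letter: E + 3 → A
Pitch: E + 6 semitones, spelled as an A → A#
= A#


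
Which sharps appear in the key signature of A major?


Solution.
Sharp major keys follow the circle of fifths: C(0), G(1), D(2), A(3), E(4), B(5), F#(6), C#(7)
A major has 3 sharps
Order of sharps: F# C# G# D# A# E# B# → first 3: F#, C#, G#
= F#, C#, G#


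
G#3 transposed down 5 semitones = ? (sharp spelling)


Reasoning:
G#3: chromatic position 8 in octave 3 → absolute = 3×12 + 8 = 44
Transpose down 5: 44 - 5 = 39
39 = 3×12 + 3 → D# in octave 3
Result = D#3


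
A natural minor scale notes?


Solution.
Natural minor scale pattern: W-H-W-W-H-W-W (2-1-2-2-1-2-2 semitones)
Starting from A:
  A + 2 semitones → B
  B + 1 semitone → C
  C + 2 semitones → D
  D + 2 semitones → E
  E + 1 semitone → F
  F + 2 semitones → G
  G + 2 semitones → A
Scale = A B C D E F G


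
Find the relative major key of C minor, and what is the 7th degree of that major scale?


The relative major shares the key signature and is a minor 3rd above the minor tonic
A minor 3rd above C is Eb
→ relative major of C minor is Eb major
Eb major scale: Eb F G Ab Bb C D
= Eb major; 7th degree = D


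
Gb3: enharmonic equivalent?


Enharmonic notes sound the same pitch but are spelled with different letter names
Gb and F# name the same pitch class
= F#3


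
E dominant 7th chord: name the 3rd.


Step by step:
Dominant 7th chord = root + major 3rd + perfect 5th + minor 7th
Seventh chords stack in thirds, so the letter names are E-G-B-D
Root: E
Major 3rd above E: G#
Perfect 5th above E: B
Minor 7th above E: D
The 3rd = G#


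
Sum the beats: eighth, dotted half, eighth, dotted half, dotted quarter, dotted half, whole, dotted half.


Beat values:
  eighth = 0.5 beats
  dotted half = 3 beats
  eighth = 0.5 beats
  dotted half = 3 beats
  dotted quarter = 1.5 beats
  dotted half = 3 beats
  whole = 4 beats
  dotted half = 3 beats
Sum = 0.5 + 3 + 0.5 + 3 + 1.5 + 3 + 4 + 3
= 18.5 beats


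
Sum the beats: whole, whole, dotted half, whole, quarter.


Working:
Beat values:
  whole = 4 beats
  whole = 4 beats
  dotted half = 3 beats
  whole = 4 beats
  quarter = 1 beat
Sum = 4 + 4 + 3 + 4 + 1
= 16 beats


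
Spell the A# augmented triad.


Step by step:
Augmented triad = root + major 3rd (4 semitones) + augmented 5th (8 semitones)
A triad on A# stacks thirds, so the chord tones use letter names A-C-E
Root: A#
Major 3rd above A#: C##
Augmented 5th above A#: E##
Chord = A# C## E##


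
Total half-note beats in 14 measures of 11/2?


Let's work it out.
Time signature 11/2: the bottom number 2 means the half note gets one count
The top number 11 means 11 half-note beats per measure
Total = 11 × 14 measures
= 154 half-note beats


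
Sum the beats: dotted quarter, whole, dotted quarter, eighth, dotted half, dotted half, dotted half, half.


Let's work it out.
Beat values:
  dotted quarter = 1.5 beats
  whole = 4 beats
  dotted quarter = 1.5 beats
  eighth = 0.5 beats
  dotted half = 3 beats
  dotted half = 3 beats
  dotted half = 3 beats
  half = 2 beats
Sum = 1.5 + 4 + 1.5 + 0.5 + 3 + 3 + 3 + 2
= 18.5 beats


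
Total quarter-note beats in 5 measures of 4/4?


Step by step:
Time signature 4/4: the bottom number 4 means the quarter note gets one count
The top number 4 means 4 quarter-note beats per measure
Total = 4 × 5 measures
= 20 quarter-note beats


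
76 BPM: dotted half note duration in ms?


Working:
One quarter-note beat = 60000 / BPM = 60000 / 76 ms
Dotted half note = 3 × quarter note
Duration = 3 × 60000 / 76 = 180000 / 76
= 2368.4 ms


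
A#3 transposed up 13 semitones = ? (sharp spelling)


A#3: chromatic position 10 in octave 3 → absolute = 3×12 + 10 = 46
Transpose up 13: 46 + 13 = 59
59 = 4×12 + 11 → B in octave 4
Result = B4


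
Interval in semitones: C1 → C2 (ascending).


Step by step:
Absolute semitone position = octave×12 + chromatic position
C1: 1×12 + 0 = 12
C2: 2×12 + 0 = 24
Difference = 24 - 12 = 12
= 12 semitones


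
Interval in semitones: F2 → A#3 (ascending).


Working:
Absolute semitone position = octave×12 + chromatic position
F2: 2×12 + 5 = 29
A#3: 3×12 + 10 = 46
Difference = 46 - 29 = 17
= 17 semitones


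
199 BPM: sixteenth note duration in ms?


Reasoning:
One quarter-note beat = 60000 / BPM = 60000 / 199 ms
Sixteenth note = 1/4 × quarter note
Duration = 1/4 × 60000 / 199 = 15000 / 199
= 75.4 ms


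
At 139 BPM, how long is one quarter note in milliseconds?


One quarter-note beat = 60000 / BPM = 60000 / 139 ms
Duration = 60000 / 139
= 431.7 ms


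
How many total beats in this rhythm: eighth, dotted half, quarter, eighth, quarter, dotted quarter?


Step by step:
Beat values:
  eighth = 0.5 beats
  dotted half = 3 beats
  quarter = 1 beat
  eighth = 0.5 beats
  quarter = 1 beat
  dotted quarter = 1.5 beats
Sum = 0.5 + 3 + 1 + 0.5 + 1 + 1.5
= 7.5 beats


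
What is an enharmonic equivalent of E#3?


Reasoning:
Enharmonic notes sound the same pitch but are spelled with different letter names
E# and F name the same pitch class
= F3


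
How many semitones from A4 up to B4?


Working:
Absolute semitone position = octave×12 + chromatic position
A4: 4×12 + 9 = 57
B4: 4×12 + 11 = 59
Difference = 59 - 57 = 2
= 2 semitones


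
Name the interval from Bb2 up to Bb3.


Solution.
Letter names: B → B spans 8 letter names → an octave
Semitones: Bb2 → Bb3 = 12 half-steps
An octave of 12 semitones is a perfect octave
= perfect octave


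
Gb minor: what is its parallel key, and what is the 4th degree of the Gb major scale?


Working:
Parallel keys share the same tonic but differ in mode
Gb minor → parallel is Gb major
Gb major scale: Gb Ab Bb Cb Db Eb F
= Gb major; 4th degree = Cb


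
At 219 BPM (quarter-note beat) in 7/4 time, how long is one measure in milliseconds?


Step by step:
Quarter-note beat duration = 60000 / 219 ms
Beats per measure (7/4) = 7
One measure = 7 × 60000 / 219 = 420000 / 219 ms
= 1917.8 ms


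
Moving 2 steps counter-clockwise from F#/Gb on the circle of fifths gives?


Solution.
Each counter-clockwise step moves down a perfect 5th (= up a perfect 4th)
From F#/Gb: F#/Gb → B → E
= E


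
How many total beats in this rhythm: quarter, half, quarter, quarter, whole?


Solution.
Beat values:
  quarter = 1 beat
  half = 2 beats
  quarter = 1 beat
  quarter = 1 beat
  whole = 4 beats
Sum = 1 + 2 + 1 + 1 + 4
= 9 beats


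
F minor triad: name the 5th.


Step by step:
Minor triad = root + minor 3rd (3 semitones) + perfect 5th (7 semitones)
A triad on F stacks thirds, so the chord tones use letter names F-A-C
Root: F
Minor 3rd above F: Ab
Perfect 5th above F: C
The 5th = C


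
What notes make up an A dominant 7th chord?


Dominant 7th chord = root + major 3rd + perfect 5th + minor 7th
Seventh chords stack in thirds, so the letter names are A-C-E-G
Root: A
Major 3rd above A: C#
Perfect 5th above A: E
Minor 7th above A: G
Chord = A C# E G


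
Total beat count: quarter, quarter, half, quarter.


Let's work it out.
Beat values:
  quarter = 1 beat
  quarter = 1 beat
  half = 2 beats
  quarter = 1 beat
Sum = 1 + 1 + 2 + 1
= 5 beats


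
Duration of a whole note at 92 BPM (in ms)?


Let's work it out.
One quarter-note beat = 60000 / BPM = 60000 / 92 ms
Whole note = 4 × quarter note
Duration = 4 × 60000 / 92 = 240000 / 92
= 2608.7 ms


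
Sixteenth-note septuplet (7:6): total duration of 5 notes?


Step by step:
Septuplet: 7 notes occupy the space of 6 sixteenth notes
Space = 6 × 1/4 = 3/2 beats
Each septuplet note = 3/2 / 7 = 3/14 beats
5 notes = 5 × 3/14 = 15/14
= 15/14 beats


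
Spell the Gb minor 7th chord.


Step by step:
Minor 7th chord = root + minor 3rd + perfect 5th + minor 7th
Seventh chords stack in thirds, so the letter names are G-B-D-F
Root: Gb
Minor 3rd above Gb: Bbb
Perfect 5th above Gb: Db
Minor 7th above Gb: Fb
Chord = Gb Bbb Db Fb


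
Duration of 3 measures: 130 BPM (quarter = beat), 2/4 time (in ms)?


Let's work it out.
Quarter-note beat duration = 60000 / 130 ms
Beats per measure (2/4) = 2
One measure = 2 × 60000 / 130 = 120000 / 130 ms
3 measures = 3 × 120000 / 130 = 360000 / 130
= 2769.2 ms


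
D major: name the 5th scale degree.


Major scale pattern: W-W-H-W-W-W-H (2-2-1-2-2-2-1 semitones)
Starting from D:
  D + 2 semitones → E
  E + 2 semitones → F#
  F# + 1 semitone → G
  G + 2 semitones → A
  A + 2 semitones → B
  B + 2 semitones → C#
  C# + 1 semitone → D
Scale: D E F# G A B C#
Degree 5 = A
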